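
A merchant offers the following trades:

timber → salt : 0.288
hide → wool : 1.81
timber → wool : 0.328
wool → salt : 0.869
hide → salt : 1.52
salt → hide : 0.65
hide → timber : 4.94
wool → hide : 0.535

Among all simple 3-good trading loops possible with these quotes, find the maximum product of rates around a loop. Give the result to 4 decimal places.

salt→hide→wool→salt: 0.65 × 1.81 × 0.869 = 1.02238
salt→hide→timber→salt: 0.65 × 4.94 × 0.288 = 0.92477
timber→wool→hide→timber: 0.328 × 0.535 × 4.94 = 0.86687
Maximum is salt→hide→wool→salt at 1.0224; arbitrage exists.

1.0224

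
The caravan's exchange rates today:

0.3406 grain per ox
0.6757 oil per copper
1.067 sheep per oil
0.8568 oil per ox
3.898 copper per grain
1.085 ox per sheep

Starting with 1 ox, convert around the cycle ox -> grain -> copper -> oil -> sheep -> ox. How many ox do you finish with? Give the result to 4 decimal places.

1 ox × 0.3406 = 0.3406 grain
0.3406 grain × 3.898 = 1.3276588 copper
1.3276588 copper × 0.6757 = 0.89709905116 oil
0.89709905116 oil × 1.067 = 0.95720468758772 sheep
0.95720468758772 sheep × 1.085 = 1.0385670860326762 ox

1.0386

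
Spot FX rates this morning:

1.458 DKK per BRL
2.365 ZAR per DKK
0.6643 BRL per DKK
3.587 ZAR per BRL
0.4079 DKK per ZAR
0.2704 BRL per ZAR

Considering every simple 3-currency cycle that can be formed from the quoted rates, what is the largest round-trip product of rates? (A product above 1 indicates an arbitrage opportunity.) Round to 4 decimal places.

0.9720

DKK→BRL→ZAR→DKK: 0.6643 × 3.587 × 0.4079 = 0.97196
DKK→ZAR→BRL→DKK: 2.365 × 0.2704 × 1.458 = 0.93239
Maximum is DKK→BRL→ZAR→DKK at 0.9720; no arbitrage — every cycle loses value.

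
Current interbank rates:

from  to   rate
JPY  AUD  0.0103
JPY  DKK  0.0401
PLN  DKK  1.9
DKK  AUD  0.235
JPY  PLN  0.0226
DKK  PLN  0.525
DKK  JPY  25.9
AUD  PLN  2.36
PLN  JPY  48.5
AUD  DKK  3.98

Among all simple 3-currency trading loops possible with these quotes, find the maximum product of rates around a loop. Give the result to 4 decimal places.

1.1789

PLN→JPY→AUD→PLN: 48.5 × 0.0103 × 2.36 = 1.17894
PLN→DKK→JPY→PLN: 1.9 × 25.9 × 0.0226 = 1.11215
JPY→AUD→DKK→JPY: 0.0103 × 3.98 × 25.9 = 1.06174
PLN→DKK→AUD→PLN: 1.9 × 0.235 × 2.36 = 1.05374
PLN→JPY→DKK→PLN: 48.5 × 0.0401 × 0.525 = 1.02105
Maximum is PLN→JPY→AUD→PLN at 1.1789; arbitrage exists.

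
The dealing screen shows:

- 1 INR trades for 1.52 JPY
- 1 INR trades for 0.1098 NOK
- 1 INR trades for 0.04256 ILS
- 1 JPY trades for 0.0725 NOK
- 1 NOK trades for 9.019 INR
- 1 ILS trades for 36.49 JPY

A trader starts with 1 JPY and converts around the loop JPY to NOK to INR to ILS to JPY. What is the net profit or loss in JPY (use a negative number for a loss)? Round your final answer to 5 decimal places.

0.01548

1 JPY × 0.0725 = 0.0725 NOK
0.0725 NOK × 9.019 = 0.6538775 INR
0.6538775 INR × 0.04256 = 0.0278290264 ILS
0.0278290264 ILS × 36.49 = 1.015481173336 JPY
Net change: 1.015481173336 − 1 = 0.015481173336 JPY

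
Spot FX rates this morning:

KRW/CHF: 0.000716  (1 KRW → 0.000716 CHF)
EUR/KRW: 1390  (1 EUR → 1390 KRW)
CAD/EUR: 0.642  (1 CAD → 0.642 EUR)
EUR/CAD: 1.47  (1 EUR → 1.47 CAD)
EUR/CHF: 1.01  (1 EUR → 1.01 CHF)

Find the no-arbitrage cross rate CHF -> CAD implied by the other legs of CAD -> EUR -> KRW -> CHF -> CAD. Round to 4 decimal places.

Known legs of the cycle: 0.642 × 1390 × 0.000716 = 0.63894408
For no arbitrage the full-cycle product must be 1, so the missing rate is 1 / 0.63894408 ≈ 1.565082.

1.5651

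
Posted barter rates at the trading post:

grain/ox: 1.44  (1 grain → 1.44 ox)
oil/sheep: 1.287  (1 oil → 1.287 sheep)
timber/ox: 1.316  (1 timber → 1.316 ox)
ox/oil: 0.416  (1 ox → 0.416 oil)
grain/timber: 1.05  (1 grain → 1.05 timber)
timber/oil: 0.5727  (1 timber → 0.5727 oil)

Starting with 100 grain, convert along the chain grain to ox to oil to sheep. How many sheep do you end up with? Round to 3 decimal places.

77.096

100 grain × 1.44 = 144 ox
144 ox × 0.416 = 59.904 oil
59.904 oil × 1.287 = 77.096448 sheep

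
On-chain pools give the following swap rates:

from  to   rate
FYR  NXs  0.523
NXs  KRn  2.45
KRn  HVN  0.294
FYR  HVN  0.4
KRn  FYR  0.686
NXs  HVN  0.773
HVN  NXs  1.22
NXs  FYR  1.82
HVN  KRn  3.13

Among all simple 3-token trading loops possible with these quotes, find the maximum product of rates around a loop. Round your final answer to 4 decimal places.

NXs→FYR→HVN→NXs: 1.82 × 0.4 × 1.22 = 0.88816
NXs→KRn→FYR→NXs: 2.45 × 0.686 × 0.523 = 0.87901
NXs→KRn→HVN→NXs: 2.45 × 0.294 × 1.22 = 0.87877
KRn→FYR→HVN→KRn: 0.686 × 0.4 × 3.13 = 0.85887
Maximum is NXs→FYR→HVN→NXs at 0.8882; no arbitrage — every cycle loses value.

0.8882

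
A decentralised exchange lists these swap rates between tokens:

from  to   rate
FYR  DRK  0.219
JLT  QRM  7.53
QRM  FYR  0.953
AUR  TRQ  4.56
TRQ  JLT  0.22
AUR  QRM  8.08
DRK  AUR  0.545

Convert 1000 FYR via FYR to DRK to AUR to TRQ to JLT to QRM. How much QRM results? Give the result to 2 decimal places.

901.62

1000 FYR × 0.219 = 219 DRK
219 DRK × 0.545 = 119.355 AUR
119.355 AUR × 4.56 = 544.2588 TRQ
544.2588 TRQ × 0.22 = 119.736936 JLT
119.736936 JLT × 7.53 = 901.61912808 QRM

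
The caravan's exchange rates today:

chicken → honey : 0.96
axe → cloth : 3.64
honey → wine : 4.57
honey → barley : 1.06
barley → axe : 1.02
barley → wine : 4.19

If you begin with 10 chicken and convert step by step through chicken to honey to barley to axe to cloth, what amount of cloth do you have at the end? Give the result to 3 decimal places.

10 chicken × 0.96 = 9.6 honey
9.6 honey × 1.06 = 10.176 barley
10.176 barley × 1.02 = 10.37952 axe
10.37952 axe × 3.64 = 37.7814528 cloth

37.781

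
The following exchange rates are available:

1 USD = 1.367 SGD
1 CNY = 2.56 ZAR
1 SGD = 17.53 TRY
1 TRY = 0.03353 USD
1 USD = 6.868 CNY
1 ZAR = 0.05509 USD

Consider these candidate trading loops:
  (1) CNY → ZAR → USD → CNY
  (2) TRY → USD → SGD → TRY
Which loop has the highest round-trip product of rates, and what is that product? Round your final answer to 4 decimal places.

0.9686

(1) 2.56 × 0.05509 × 6.868 = 0.96860
(2) 0.03353 × 1.367 × 17.53 = 0.80350
Highest is cycle (1) at 0.9686 (≤1, no arbitrage).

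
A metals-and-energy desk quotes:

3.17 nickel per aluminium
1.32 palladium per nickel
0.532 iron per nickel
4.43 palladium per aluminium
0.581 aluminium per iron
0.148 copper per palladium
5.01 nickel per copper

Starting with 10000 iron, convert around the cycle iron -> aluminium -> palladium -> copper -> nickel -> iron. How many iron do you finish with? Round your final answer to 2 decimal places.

10152.92

10000 iron × 0.581 = 5810 aluminium
5810 aluminium × 4.43 = 25738.3 palladium
25738.3 palladium × 0.148 = 3809.2684 copper
3809.2684 copper × 5.01 = 19084.434684 nickel
19084.434684 nickel × 0.532 = 10152.919251888 iron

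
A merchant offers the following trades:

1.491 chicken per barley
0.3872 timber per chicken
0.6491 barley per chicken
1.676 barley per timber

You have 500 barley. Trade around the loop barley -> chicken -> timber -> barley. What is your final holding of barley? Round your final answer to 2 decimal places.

483.79

500 barley × 1.491 = 745.5 chicken
745.5 chicken × 0.3872 = 288.6576 timber
288.6576 timber × 1.676 = 483.7901376 barley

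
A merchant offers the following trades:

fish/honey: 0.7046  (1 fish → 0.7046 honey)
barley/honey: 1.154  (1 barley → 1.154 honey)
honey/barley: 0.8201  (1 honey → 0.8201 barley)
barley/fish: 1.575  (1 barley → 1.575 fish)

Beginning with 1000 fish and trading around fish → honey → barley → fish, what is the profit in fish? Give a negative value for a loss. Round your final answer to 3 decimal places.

1000 fish × 0.7046 = 704.6 honey
704.6 honey × 0.8201 = 577.84246 barley
577.84246 barley × 1.575 = 910.1018745 fish
Net change: 910.1018745 − 1000 = -89.8981255 fish

-89.898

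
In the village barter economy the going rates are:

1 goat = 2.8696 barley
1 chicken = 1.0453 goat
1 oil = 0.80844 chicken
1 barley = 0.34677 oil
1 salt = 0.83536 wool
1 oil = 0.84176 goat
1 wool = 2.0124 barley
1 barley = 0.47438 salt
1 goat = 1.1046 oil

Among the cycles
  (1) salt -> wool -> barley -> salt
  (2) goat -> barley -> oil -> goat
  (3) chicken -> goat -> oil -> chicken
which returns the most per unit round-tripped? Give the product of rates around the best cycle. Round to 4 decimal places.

0.9335

(1) 0.83536 × 2.0124 × 0.47438 = 0.79747
(2) 2.8696 × 0.34677 × 0.84176 = 0.83763
(3) 1.0453 × 1.1046 × 0.80844 = 0.93346
Highest is cycle (3) at 0.9335 (≤1, no arbitrage).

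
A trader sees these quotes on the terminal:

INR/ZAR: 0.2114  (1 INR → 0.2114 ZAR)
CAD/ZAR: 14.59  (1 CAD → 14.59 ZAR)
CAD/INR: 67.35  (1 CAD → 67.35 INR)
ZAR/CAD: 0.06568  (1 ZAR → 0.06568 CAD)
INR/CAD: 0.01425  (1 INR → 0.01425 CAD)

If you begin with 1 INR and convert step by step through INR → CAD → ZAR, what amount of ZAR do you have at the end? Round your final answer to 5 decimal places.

0.20791

1 INR × 0.01425 = 0.01425 CAD
0.01425 CAD × 14.59 = 0.2079075 ZAR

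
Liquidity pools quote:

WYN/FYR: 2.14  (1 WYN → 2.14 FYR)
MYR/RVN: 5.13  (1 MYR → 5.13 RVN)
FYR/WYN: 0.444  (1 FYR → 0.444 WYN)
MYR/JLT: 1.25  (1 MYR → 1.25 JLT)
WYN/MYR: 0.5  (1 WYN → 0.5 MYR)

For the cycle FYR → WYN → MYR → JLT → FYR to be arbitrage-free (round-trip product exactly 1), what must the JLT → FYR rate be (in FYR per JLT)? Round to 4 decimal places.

Known legs of the cycle: 0.444 × 0.5 × 1.25 = 0.2775
For no arbitrage the full-cycle product must be 1, so the missing rate is 1 / 0.2775 ≈ 3.603604.

3.6036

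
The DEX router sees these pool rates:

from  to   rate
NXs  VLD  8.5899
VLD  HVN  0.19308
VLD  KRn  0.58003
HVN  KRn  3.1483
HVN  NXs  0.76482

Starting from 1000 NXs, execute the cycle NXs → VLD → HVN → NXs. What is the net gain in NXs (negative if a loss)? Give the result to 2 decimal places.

1000 NXs × 8.5899 = 8589.9 VLD
8589.9 VLD × 0.19308 = 1658.537892 HVN
1658.537892 HVN × 0.76482 = 1268.48295055944 NXs
Net change: 1268.48295055944 − 1000 = 268.48295055944 NXs

268.48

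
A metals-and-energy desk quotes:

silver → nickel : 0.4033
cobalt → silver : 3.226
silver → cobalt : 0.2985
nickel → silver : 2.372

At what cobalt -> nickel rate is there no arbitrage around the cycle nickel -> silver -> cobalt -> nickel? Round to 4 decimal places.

Known legs of the cycle: 2.372 × 0.2985 = 0.708042
For no arbitrage the full-cycle product must be 1, so the missing rate is 1 / 0.708042 ≈ 1.412346.

1.4123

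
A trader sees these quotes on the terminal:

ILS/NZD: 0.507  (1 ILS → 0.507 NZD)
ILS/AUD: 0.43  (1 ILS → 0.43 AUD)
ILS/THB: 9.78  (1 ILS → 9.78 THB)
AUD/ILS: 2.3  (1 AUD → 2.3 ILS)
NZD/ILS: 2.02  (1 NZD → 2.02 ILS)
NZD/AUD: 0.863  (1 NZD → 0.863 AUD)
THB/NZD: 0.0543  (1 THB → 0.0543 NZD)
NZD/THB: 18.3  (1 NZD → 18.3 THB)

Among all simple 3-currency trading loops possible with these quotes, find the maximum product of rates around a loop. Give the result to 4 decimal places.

NZD→ILS→THB→NZD: 2.02 × 9.78 × 0.0543 = 1.07273
NZD→AUD→ILS→NZD: 0.863 × 2.3 × 0.507 = 1.00634
Maximum is NZD→ILS→THB→NZD at 1.0727; arbitrage exists.

1.0727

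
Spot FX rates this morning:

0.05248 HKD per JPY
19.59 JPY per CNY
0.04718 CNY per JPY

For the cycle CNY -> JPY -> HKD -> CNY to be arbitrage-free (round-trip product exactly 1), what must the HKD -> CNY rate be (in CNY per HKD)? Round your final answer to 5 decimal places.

0.97268

Known legs of the cycle: 19.59 × 0.05248 = 1.0280832
For no arbitrage the full-cycle product must be 1, so the missing rate is 1 / 1.0280832 ≈ 0.9726839.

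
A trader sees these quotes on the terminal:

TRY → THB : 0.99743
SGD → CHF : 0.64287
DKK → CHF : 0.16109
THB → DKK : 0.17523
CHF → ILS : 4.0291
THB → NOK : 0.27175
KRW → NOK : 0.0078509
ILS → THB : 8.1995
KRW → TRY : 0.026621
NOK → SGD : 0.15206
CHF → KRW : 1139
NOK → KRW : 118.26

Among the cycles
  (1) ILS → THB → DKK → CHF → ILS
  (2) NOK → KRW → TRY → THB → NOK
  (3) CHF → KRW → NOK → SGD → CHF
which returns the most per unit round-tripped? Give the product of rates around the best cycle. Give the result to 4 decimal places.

0.9326

(1) 8.1995 × 0.17523 × 0.16109 × 4.0291 = 0.93255
(2) 118.26 × 0.026621 × 0.99743 × 0.27175 = 0.85332
(3) 1139 × 0.0078509 × 0.15206 × 0.64287 = 0.87414
Highest is cycle (1) at 0.9326 (≤1, no arbitrage).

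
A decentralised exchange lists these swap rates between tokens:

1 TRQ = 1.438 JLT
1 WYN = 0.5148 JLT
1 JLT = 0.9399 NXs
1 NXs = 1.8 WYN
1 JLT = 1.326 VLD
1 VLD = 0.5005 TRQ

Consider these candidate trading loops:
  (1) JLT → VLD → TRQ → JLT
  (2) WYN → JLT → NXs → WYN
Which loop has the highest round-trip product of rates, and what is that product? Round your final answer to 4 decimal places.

0.9543

(1) 1.326 × 0.5005 × 1.438 = 0.95435
(2) 0.5148 × 0.9399 × 1.8 = 0.87095
Highest is cycle (1) at 0.9543 (≤1, no arbitrage).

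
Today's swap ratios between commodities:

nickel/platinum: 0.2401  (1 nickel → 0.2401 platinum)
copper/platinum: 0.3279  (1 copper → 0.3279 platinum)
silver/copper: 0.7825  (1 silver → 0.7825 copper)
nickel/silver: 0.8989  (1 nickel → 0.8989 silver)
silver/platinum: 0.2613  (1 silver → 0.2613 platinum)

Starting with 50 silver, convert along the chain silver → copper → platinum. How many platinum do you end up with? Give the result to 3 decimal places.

50 silver × 0.7825 = 39.125 copper
39.125 copper × 0.3279 = 12.8290875 platinum

12.829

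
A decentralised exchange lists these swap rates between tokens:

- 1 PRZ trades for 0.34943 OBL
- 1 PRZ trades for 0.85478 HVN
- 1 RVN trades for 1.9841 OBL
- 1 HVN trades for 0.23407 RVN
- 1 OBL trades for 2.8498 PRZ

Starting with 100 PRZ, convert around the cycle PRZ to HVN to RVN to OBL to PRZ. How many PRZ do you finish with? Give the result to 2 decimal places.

100 PRZ × 0.85478 = 85.478 HVN
85.478 HVN × 0.23407 = 20.00783546 RVN
20.00783546 RVN × 1.9841 = 39.697546336186 OBL
39.697546336186 OBL × 2.8498 = 113.1300675488628628 PRZ

113.13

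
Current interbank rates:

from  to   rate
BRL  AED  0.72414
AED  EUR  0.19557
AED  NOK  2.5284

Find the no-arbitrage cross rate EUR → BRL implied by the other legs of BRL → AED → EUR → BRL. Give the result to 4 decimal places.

Known legs of the cycle: 0.72414 × 0.19557 = 0.1416200598
For no arbitrage the full-cycle product must be 1, so the missing rate is 1 / 0.1416200598 ≈ 7.061147.

7.0611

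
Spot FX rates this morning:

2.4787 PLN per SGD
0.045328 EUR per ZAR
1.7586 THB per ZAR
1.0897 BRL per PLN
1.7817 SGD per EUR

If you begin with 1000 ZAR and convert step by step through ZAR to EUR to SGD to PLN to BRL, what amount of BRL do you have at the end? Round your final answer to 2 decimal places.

1000 ZAR × 0.045328 = 45.328 EUR
45.328 EUR × 1.7817 = 80.7608976 SGD
80.7608976 SGD × 2.4787 = 200.18203688112 PLN
200.18203688112 PLN × 1.0897 = 218.138365589356464 BRL

218.14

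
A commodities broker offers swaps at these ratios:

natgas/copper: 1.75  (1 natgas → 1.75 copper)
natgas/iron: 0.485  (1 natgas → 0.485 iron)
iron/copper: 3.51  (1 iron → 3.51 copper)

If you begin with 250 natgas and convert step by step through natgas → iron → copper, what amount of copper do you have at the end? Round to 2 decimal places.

250 natgas × 0.485 = 121.25 iron
121.25 iron × 3.51 = 425.5875 copper

425.59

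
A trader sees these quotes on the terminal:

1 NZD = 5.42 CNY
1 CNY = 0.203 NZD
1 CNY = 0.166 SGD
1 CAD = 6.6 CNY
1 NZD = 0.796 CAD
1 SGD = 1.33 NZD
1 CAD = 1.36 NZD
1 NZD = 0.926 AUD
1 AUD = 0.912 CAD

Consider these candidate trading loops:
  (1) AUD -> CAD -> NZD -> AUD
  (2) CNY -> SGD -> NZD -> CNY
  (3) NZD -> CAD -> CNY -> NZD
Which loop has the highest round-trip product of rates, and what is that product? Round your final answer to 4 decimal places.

(1) 0.912 × 1.36 × 0.926 = 1.14854
(2) 0.166 × 1.33 × 5.42 = 1.19663
(3) 0.796 × 6.6 × 0.203 = 1.06648
Highest is cycle (2) at 1.1966 (>1, arbitrage).

1.1966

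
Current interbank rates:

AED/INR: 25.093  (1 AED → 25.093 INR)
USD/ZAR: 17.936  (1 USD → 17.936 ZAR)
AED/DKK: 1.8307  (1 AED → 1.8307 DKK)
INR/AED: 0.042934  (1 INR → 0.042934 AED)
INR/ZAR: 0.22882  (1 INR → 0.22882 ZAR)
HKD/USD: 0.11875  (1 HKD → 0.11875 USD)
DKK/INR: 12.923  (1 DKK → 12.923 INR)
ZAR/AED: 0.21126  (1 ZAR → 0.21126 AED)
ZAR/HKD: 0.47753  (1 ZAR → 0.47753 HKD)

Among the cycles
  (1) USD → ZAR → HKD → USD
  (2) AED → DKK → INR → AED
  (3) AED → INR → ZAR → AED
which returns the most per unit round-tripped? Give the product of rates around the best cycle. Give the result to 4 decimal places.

1.2130

(1) 17.936 × 0.47753 × 0.11875 = 1.01709
(2) 1.8307 × 12.923 × 0.042934 = 1.01574
(3) 25.093 × 0.22882 × 0.21126 = 1.21301
Highest is cycle (3) at 1.2130 (>1, arbitrage).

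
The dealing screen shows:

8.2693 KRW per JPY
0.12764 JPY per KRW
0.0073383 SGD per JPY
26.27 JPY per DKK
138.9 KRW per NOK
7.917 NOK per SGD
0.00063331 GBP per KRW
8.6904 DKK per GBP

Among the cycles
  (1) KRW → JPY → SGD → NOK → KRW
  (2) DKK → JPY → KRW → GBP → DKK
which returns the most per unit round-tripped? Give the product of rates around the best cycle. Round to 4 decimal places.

1.1956

(1) 0.12764 × 0.0073383 × 7.917 × 138.9 = 1.03002
(2) 26.27 × 8.2693 × 0.00063331 × 8.6904 = 1.19560
Highest is cycle (2) at 1.1956 (>1, arbitrage).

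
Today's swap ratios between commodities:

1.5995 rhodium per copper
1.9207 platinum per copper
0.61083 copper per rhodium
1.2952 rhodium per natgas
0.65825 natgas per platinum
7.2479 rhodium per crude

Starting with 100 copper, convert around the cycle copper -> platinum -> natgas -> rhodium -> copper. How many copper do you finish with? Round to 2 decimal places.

100 copper × 1.9207 = 192.07 platinum
192.07 platinum × 0.65825 = 126.4300775 natgas
126.4300775 natgas × 1.2952 = 163.752236378 rhodium
163.752236378 rhodium × 0.61083 = 100.02477854677374 copper

100.02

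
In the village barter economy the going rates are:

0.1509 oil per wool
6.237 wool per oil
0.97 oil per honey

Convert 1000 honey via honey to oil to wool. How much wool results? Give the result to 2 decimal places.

6049.89

1000 honey × 0.97 = 970 oil
970 oil × 6.237 = 6049.89 wool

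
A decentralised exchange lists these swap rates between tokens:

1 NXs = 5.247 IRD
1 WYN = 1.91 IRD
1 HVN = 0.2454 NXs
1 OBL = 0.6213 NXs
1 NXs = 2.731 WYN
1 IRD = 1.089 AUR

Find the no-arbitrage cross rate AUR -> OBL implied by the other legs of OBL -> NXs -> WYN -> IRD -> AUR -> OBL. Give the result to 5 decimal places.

Known legs of the cycle: 0.6213 × 2.731 × 1.91 × 1.089 = 3.529265256297
For no arbitrage the full-cycle product must be 1, so the missing rate is 1 / 3.529265256297 ≈ 0.2833451.

0.28335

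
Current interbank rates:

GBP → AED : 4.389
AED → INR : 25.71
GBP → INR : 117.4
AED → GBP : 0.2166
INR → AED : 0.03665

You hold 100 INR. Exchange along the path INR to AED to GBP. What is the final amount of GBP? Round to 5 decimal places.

100 INR × 0.03665 = 3.665 AED
3.665 AED × 0.2166 = 0.793839 GBP

0.79384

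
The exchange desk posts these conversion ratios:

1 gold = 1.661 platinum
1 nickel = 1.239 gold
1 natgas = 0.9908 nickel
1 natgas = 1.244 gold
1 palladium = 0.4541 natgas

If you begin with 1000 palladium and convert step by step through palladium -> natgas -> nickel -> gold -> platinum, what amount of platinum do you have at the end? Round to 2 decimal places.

1000 palladium × 0.4541 = 454.1 natgas
454.1 natgas × 0.9908 = 449.92228 nickel
449.92228 nickel × 1.239 = 557.45370492 gold
557.45370492 gold × 1.661 = 925.93060387212 platinum

925.93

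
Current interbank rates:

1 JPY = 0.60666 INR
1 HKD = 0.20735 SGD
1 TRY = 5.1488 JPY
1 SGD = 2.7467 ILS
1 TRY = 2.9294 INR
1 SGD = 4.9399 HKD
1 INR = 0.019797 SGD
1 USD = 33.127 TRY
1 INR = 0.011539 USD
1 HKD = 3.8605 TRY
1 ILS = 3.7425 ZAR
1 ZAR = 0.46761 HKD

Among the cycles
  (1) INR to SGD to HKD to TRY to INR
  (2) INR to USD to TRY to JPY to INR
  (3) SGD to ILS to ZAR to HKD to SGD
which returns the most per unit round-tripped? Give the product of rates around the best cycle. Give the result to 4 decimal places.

(1) 0.019797 × 4.9399 × 3.8605 × 2.9294 = 1.10596
(2) 0.011539 × 33.127 × 5.1488 × 0.60666 = 1.19399
(3) 2.7467 × 3.7425 × 0.46761 × 0.20735 = 0.99669
Highest is cycle (2) at 1.1940 (>1, arbitrage).

1.1940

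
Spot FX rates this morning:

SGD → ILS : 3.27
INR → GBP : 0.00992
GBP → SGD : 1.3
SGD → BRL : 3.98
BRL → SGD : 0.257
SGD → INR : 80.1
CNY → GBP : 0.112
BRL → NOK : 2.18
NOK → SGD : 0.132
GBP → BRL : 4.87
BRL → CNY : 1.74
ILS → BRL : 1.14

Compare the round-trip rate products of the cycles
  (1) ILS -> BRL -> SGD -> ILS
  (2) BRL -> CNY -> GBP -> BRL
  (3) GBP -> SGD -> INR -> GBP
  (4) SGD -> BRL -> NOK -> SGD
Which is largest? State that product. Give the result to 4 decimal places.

1.1453

(1) 1.14 × 0.257 × 3.27 = 0.95804
(2) 1.74 × 0.112 × 4.87 = 0.94907
(3) 1.3 × 80.1 × 0.00992 = 1.03297
(4) 3.98 × 2.18 × 0.132 = 1.14528
Highest is cycle (4) at 1.1453 (>1, arbitrage).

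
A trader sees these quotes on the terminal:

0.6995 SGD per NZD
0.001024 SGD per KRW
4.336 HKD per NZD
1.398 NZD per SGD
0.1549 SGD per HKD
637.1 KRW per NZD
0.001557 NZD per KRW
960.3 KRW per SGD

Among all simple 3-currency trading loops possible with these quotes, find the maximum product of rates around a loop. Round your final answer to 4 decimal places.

KRW→NZD→SGD→KRW: 0.001557 × 0.6995 × 960.3 = 1.04588
NZD→HKD→SGD→NZD: 4.336 × 0.1549 × 1.398 = 0.93896
KRW→SGD→NZD→KRW: 0.001024 × 1.398 × 637.1 = 0.91204
Maximum is KRW→NZD→SGD→KRW at 1.0459; arbitrage exists.

1.0459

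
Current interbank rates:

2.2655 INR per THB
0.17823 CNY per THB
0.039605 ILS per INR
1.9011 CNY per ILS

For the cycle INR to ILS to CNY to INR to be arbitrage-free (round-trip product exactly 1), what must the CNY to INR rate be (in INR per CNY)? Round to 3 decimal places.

13.281

Known legs of the cycle: 0.039605 × 1.9011 = 0.0752930655
For no arbitrage the full-cycle product must be 1, so the missing rate is 1 / 0.0752930655 ≈ 13.28144.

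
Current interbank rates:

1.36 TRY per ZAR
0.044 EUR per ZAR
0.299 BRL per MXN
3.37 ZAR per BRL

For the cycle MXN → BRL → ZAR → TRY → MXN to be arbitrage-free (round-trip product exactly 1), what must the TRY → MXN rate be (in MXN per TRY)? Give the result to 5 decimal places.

Known legs of the cycle: 0.299 × 3.37 × 1.36 = 1.3703768
For no arbitrage the full-cycle product must be 1, so the missing rate is 1 / 1.3703768 ≈ 0.7297263.

0.72973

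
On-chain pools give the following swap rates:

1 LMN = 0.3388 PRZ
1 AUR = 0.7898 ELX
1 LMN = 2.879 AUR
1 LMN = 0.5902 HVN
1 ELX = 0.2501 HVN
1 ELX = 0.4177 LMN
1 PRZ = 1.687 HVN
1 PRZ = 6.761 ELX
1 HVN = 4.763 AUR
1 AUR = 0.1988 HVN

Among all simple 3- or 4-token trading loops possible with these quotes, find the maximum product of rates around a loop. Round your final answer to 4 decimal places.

0.9568

ELX→LMN→PRZ→ELX: 0.4177 × 0.3388 × 6.761 = 0.95679
ELX→LMN→AUR→ELX: 0.4177 × 2.879 × 0.7898 = 0.94978
ELX→HVN→AUR→ELX: 0.2501 × 4.763 × 0.7898 = 0.94083
ELX→LMN→HVN→AUR→ELX: 0.4177 × 0.5902 × 4.763 × 0.7898 = 0.92739
Maximum is ELX→LMN→PRZ→ELX at 0.9568; no arbitrage — every cycle loses value.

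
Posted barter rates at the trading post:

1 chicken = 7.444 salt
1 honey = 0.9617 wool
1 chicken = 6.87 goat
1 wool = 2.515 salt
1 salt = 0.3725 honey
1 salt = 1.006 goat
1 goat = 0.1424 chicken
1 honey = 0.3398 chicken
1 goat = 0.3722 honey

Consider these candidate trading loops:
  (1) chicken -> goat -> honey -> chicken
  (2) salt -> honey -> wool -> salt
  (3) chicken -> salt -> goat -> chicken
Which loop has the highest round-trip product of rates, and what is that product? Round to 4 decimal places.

(1) 6.87 × 0.3722 × 0.3398 = 0.86887
(2) 0.3725 × 0.9617 × 2.515 = 0.90096
(3) 7.444 × 1.006 × 0.1424 = 1.06639
Highest is cycle (3) at 1.0664 (>1, arbitrage).

1.0664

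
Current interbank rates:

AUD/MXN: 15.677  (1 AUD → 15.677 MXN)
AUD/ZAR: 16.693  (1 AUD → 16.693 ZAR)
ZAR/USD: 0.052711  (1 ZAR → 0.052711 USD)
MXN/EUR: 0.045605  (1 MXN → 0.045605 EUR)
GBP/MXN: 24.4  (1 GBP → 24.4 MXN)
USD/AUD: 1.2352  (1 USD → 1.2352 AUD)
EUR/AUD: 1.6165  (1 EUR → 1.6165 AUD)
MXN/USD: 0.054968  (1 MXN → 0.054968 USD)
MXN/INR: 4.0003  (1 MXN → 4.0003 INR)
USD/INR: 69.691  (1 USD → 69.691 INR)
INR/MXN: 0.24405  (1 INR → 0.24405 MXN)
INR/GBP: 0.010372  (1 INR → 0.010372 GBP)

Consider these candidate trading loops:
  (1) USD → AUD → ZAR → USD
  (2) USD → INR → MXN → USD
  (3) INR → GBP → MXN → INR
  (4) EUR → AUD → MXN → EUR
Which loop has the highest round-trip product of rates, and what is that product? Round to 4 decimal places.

1.1557

(1) 1.2352 × 16.693 × 0.052711 = 1.08686
(2) 69.691 × 0.24405 × 0.054968 = 0.93490
(3) 0.010372 × 24.4 × 4.0003 = 1.01238
(4) 1.6165 × 15.677 × 0.045605 = 1.15572
Highest is cycle (4) at 1.1557 (>1, arbitrage).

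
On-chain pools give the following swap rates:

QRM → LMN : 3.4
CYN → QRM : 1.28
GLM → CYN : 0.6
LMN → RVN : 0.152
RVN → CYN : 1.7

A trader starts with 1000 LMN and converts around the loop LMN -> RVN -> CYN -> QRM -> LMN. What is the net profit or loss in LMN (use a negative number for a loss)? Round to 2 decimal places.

124.56

1000 LMN × 0.152 = 152 RVN
152 RVN × 1.7 = 258.4 CYN
258.4 CYN × 1.28 = 330.752 QRM
330.752 QRM × 3.4 = 1124.5568 LMN
Net change: 1124.5568 − 1000 = 124.5568 LMN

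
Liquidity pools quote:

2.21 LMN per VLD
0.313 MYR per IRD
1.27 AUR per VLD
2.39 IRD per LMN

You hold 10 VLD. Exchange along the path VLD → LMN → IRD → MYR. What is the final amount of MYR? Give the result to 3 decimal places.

10 VLD × 2.21 = 22.1 LMN
22.1 LMN × 2.39 = 52.819 IRD
52.819 IRD × 0.313 = 16.532347 MYR

16.532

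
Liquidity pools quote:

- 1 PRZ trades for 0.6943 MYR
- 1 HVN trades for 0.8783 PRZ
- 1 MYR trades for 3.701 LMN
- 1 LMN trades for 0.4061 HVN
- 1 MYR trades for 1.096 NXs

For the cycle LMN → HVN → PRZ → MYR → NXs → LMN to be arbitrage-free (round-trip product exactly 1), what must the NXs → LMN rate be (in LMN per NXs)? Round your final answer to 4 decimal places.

3.6844

Known legs of the cycle: 0.4061 × 0.8783 × 0.6943 × 1.096 = 0.271414841245864
For no arbitrage the full-cycle product must be 1, so the missing rate is 1 / 0.271414841245864 ≈ 3.684397.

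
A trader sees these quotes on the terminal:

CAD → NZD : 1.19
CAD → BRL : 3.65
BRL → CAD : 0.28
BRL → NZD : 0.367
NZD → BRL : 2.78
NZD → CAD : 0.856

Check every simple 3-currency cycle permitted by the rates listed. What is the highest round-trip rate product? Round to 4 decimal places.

1.1467

BRL→NZD→CAD→BRL: 0.367 × 0.856 × 3.65 = 1.14665
BRL→CAD→NZD→BRL: 0.28 × 1.19 × 2.78 = 0.92630
Maximum is BRL→NZD→CAD→BRL at 1.1467; arbitrage exists.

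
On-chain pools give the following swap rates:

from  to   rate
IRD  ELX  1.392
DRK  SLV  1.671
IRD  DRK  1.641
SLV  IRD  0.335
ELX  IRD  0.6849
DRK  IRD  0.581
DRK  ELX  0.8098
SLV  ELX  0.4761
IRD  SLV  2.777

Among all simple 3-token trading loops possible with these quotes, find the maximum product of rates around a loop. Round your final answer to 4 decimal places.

SLV→IRD→DRK→SLV: 0.335 × 1.641 × 1.671 = 0.91861
IRD→DRK→ELX→IRD: 1.641 × 0.8098 × 0.6849 = 0.91015
SLV→ELX→IRD→SLV: 0.4761 × 0.6849 × 2.777 = 0.90553
Maximum is SLV→IRD→DRK→SLV at 0.9186; no arbitrage — every cycle loses value.

0.9186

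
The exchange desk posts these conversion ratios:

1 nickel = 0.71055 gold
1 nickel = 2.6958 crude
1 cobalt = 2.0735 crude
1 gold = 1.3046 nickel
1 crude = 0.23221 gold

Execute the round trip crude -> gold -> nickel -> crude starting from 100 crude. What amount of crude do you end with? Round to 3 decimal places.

100 crude × 0.23221 = 23.221 gold
23.221 gold × 1.3046 = 30.2941166 nickel
30.2941166 nickel × 2.6958 = 81.66687953028 crude

81.667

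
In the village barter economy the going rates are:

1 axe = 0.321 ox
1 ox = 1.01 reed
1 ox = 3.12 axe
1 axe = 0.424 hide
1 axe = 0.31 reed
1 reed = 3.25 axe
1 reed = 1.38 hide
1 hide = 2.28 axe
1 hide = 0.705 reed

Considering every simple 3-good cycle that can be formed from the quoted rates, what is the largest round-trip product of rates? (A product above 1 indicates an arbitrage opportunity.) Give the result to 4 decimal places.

1.0537

ox→reed→axe→ox: 1.01 × 3.25 × 0.321 = 1.05368
axe→reed→hide→axe: 0.31 × 1.38 × 2.28 = 0.97538
axe→hide→reed→axe: 0.424 × 0.705 × 3.25 = 0.97149
Maximum is ox→reed→axe→ox at 1.0537; arbitrage exists.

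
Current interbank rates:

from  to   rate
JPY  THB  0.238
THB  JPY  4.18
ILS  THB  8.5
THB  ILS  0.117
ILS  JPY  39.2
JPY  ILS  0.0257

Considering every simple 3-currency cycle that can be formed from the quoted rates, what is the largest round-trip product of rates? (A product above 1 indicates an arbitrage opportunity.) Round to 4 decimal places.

THB→ILS→JPY→THB: 0.117 × 39.2 × 0.238 = 1.09156
THB→JPY→ILS→THB: 4.18 × 0.0257 × 8.5 = 0.91312
Maximum is THB→ILS→JPY→THB at 1.0916; arbitrage exists.

1.0916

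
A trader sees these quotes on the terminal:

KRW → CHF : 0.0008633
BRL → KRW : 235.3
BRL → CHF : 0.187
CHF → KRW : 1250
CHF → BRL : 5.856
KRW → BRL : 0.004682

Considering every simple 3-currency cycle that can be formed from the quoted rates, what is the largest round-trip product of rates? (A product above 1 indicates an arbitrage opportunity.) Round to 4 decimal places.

CHF→BRL→KRW→CHF: 5.856 × 235.3 × 0.0008633 = 1.18956
CHF→KRW→BRL→CHF: 1250 × 0.004682 × 0.187 = 1.09442
Maximum is CHF→BRL→KRW→CHF at 1.1896; arbitrage exists.

1.1896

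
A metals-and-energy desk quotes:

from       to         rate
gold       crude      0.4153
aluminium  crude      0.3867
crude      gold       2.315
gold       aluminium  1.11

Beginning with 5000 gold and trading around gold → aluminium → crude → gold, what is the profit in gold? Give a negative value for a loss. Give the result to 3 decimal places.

-31.582

5000 gold × 1.11 = 5550 aluminium
5550 aluminium × 0.3867 = 2146.185 crude
2146.185 crude × 2.315 = 4968.418275 gold
Net change: 4968.418275 − 5000 = -31.581725 gold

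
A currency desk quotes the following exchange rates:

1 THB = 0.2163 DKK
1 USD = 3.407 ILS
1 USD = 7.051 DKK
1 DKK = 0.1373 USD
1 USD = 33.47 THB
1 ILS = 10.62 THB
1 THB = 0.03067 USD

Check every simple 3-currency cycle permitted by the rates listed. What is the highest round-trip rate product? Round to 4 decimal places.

ILS→THB→USD→ILS: 10.62 × 0.03067 × 3.407 = 1.10971
DKK→USD→THB→DKK: 0.1373 × 33.47 × 0.2163 = 0.99399
Maximum is ILS→THB→USD→ILS at 1.1097; arbitrage exists.

1.1097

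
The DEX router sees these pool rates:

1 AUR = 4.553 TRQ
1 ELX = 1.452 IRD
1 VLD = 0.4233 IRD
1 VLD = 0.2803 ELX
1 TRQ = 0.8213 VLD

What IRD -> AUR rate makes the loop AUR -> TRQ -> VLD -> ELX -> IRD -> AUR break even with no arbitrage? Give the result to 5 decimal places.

Known legs of the cycle: 4.553 × 0.8213 × 0.2803 × 1.452 = 1.52191075903284
For no arbitrage the full-cycle product must be 1, so the missing rate is 1 / 1.52191075903284 ≈ 0.6570687.

0.65707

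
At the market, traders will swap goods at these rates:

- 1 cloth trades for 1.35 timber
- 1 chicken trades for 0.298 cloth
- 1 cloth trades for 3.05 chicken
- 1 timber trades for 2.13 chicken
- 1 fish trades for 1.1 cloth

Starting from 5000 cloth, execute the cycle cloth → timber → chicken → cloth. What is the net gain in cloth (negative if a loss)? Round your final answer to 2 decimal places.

-715.51

5000 cloth × 1.35 = 6750 timber
6750 timber × 2.13 = 14377.5 chicken
14377.5 chicken × 0.298 = 4284.495 cloth
Net change: 4284.495 − 5000 = -715.505 cloth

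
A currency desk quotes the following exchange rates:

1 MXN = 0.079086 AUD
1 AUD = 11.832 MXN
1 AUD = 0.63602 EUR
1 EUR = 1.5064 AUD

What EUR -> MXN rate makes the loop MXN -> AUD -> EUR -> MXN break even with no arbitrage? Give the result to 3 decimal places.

Known legs of the cycle: 0.079086 × 0.63602 = 0.05030027772
For no arbitrage the full-cycle product must be 1, so the missing rate is 1 / 0.05030027772 ≈ 19.88061.

19.881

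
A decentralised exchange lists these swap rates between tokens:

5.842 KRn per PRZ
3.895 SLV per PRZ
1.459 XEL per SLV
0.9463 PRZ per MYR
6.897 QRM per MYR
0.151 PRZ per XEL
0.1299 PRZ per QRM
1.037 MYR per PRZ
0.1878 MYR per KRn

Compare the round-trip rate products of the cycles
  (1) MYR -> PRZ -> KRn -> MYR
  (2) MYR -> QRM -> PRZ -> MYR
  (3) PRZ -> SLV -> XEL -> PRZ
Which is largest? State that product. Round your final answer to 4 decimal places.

1.0382

(1) 0.9463 × 5.842 × 0.1878 = 1.03821
(2) 6.897 × 0.1299 × 1.037 = 0.92907
(3) 3.895 × 1.459 × 0.151 = 0.85810
Highest is cycle (1) at 1.0382 (>1, arbitrage).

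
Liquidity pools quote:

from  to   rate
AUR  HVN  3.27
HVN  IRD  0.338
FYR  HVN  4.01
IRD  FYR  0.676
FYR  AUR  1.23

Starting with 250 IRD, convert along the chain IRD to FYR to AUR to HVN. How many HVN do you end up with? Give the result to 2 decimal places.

250 IRD × 0.676 = 169 FYR
169 FYR × 1.23 = 207.87 AUR
207.87 AUR × 3.27 = 679.7349 HVN

679.73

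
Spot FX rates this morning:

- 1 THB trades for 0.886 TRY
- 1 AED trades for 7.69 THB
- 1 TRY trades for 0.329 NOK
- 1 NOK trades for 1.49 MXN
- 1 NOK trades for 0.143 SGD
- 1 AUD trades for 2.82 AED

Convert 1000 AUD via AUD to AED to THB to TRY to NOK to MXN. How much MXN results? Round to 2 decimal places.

9418.71

1000 AUD × 2.82 = 2820 AED
2820 AED × 7.69 = 21685.8 THB
21685.8 THB × 0.886 = 19213.6188 TRY
19213.6188 TRY × 0.329 = 6321.2805852 NOK
6321.2805852 NOK × 1.49 = 9418.708071948 MXN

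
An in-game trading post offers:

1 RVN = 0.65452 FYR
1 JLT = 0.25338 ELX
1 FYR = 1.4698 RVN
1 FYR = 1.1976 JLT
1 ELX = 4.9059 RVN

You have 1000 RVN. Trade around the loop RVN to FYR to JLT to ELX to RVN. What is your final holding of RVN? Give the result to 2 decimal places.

1000 RVN × 0.65452 = 654.52 FYR
654.52 FYR × 1.1976 = 783.853152 JLT
783.853152 JLT × 0.25338 = 198.61271165376 ELX
198.61271165376 ELX × 4.9059 = 974.374102102181184 RVN

974.37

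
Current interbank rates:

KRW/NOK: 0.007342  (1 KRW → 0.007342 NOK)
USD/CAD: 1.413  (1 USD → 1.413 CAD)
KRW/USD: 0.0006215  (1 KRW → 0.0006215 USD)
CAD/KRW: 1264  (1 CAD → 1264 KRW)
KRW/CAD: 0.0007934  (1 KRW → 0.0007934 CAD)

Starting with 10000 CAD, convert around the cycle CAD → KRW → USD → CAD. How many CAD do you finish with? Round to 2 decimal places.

10000 CAD × 1264 = 12640000 KRW
12640000 KRW × 0.0006215 = 7855.76 USD
7855.76 USD × 1.413 = 11100.18888 CAD

11100.19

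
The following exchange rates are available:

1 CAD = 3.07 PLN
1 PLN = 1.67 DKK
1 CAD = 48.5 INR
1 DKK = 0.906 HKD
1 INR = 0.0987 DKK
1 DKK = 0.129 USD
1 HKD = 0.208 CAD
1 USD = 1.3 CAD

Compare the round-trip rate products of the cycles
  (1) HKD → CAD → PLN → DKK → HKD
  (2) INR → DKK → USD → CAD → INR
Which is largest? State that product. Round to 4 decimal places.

0.9662

(1) 0.208 × 3.07 × 1.67 × 0.906 = 0.96615
(2) 0.0987 × 0.129 × 1.3 × 48.5 = 0.80277
Highest is cycle (1) at 0.9662 (≤1, no arbitrage).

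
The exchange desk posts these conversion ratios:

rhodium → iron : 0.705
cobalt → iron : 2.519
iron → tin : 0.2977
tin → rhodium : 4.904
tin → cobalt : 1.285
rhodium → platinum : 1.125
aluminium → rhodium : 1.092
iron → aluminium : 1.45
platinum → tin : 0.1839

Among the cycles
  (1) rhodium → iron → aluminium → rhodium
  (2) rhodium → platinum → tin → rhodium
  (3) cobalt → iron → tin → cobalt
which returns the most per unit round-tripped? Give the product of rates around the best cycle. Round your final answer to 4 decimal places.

(1) 0.705 × 1.45 × 1.092 = 1.11630
(2) 1.125 × 0.1839 × 4.904 = 1.01458
(3) 2.519 × 0.2977 × 1.285 = 0.96363
Highest is cycle (1) at 1.1163 (>1, arbitrage).

1.1163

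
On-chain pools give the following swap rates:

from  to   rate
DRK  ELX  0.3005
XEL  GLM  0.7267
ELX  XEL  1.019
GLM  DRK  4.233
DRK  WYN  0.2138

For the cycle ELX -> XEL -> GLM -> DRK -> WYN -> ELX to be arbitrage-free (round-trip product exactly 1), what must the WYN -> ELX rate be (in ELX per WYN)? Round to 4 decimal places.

1.4922

Known legs of the cycle: 1.019 × 0.7267 × 4.233 × 0.2138 = 0.67017051031242
For no arbitrage the full-cycle product must be 1, so the missing rate is 1 / 0.67017051031242 ≈ 1.492158.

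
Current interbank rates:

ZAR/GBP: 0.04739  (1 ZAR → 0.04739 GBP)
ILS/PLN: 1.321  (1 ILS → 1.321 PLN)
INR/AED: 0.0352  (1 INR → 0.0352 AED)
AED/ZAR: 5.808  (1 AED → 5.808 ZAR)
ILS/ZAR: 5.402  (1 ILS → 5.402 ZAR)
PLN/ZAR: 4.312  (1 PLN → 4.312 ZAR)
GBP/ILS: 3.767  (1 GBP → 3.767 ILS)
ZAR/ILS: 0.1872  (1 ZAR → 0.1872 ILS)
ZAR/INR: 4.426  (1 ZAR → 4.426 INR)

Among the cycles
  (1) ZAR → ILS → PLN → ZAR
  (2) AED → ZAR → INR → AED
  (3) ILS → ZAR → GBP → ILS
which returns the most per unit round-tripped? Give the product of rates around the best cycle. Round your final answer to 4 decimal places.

(1) 0.1872 × 1.321 × 4.312 = 1.06632
(2) 5.808 × 4.426 × 0.0352 = 0.90486
(3) 5.402 × 0.04739 × 3.767 = 0.96435
Highest is cycle (1) at 1.0663 (>1, arbitrage).

1.0663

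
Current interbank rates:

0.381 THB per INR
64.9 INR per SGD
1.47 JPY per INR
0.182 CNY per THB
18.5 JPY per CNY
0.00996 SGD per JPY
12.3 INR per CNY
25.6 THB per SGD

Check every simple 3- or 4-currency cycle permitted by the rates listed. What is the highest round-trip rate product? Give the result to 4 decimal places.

0.9502

JPY→SGD→INR→JPY: 0.00996 × 64.9 × 1.47 = 0.95021
JPY→SGD→THB→CNY→JPY: 0.00996 × 25.6 × 0.182 × 18.5 = 0.85850
INR→THB→CNY→INR: 0.381 × 0.182 × 12.3 = 0.85291
Maximum is JPY→SGD→INR→JPY at 0.9502; no arbitrage — every cycle loses value.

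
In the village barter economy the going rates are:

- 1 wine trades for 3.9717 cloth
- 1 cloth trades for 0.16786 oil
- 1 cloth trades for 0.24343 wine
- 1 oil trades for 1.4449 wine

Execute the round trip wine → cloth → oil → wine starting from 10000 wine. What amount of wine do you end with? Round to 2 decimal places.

9633.00

10000 wine × 3.9717 = 39717 cloth
39717 cloth × 0.16786 = 6666.89562 oil
6666.89562 oil × 1.4449 = 9632.997481338 wine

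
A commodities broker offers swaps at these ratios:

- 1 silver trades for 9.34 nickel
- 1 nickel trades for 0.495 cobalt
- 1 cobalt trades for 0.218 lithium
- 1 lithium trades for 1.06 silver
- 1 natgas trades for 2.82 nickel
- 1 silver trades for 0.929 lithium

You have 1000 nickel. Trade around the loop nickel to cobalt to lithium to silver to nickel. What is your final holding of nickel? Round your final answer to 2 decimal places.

1000 nickel × 0.495 = 495 cobalt
495 cobalt × 0.218 = 107.91 lithium
107.91 lithium × 1.06 = 114.3846 silver
114.3846 silver × 9.34 = 1068.352164 nickel

1068.35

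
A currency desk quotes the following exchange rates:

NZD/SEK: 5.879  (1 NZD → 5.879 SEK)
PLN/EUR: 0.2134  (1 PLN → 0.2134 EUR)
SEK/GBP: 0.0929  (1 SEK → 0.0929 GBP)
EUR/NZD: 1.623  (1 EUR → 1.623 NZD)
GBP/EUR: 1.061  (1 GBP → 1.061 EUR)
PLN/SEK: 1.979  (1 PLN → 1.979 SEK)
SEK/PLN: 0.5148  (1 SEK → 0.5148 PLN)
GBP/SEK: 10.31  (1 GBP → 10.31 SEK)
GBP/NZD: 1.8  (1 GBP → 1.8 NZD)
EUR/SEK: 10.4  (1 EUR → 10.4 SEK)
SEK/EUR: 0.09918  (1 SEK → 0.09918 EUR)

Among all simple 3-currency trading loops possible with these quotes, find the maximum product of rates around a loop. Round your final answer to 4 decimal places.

EUR→SEK→PLN→EUR: 10.4 × 0.5148 × 0.2134 = 1.14253
EUR→SEK→GBP→EUR: 10.4 × 0.0929 × 1.061 = 1.02510
SEK→GBP→NZD→SEK: 0.0929 × 1.8 × 5.879 = 0.98309
EUR→NZD→SEK→EUR: 1.623 × 5.879 × 0.09918 = 0.94634
Maximum is EUR→SEK→PLN→EUR at 1.1425; arbitrage exists.

1.1425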